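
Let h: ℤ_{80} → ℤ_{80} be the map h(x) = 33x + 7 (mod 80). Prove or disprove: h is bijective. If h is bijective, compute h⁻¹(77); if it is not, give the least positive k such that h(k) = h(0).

If h(u) = h(v), then 33u ≡ 33v (mod 80). Because gcd(33, 80) = 1, we may cancel 33 to get u ≡ v (mod 80).
We now compute 33⁻¹ mod 80 explicitly. Euclid's algorithm: 80 = 2·33 + 14, 33 = 2·14 + 5, 14 = 2·5 + 4, 5 = 1·4 + 1; back-substituting gives 1 = 17·33 − 7·80, so 33⁻¹ ≡ 17 (mod 80).
Then y ↦ 17(y − 7) is a two-sided inverse to h, so every y ∈ ℤ_{80} has a preimage.
Hence h is bijective.
Since h is bijective, we compute h⁻¹(77): solve 33x + 7 ≡ 77 (mod 80), i.e. 33x ≡ 70 (mod 80).
Multiplying by 33⁻¹ = 17 gives x ≡ 17·70 = 1190 = 14·80 + 70 ≡ 70 (mod 80).
Check: h(70) = 33·70 + 7 = 2317 = 28·80 + 77 ≡ 77 (mod 80).

70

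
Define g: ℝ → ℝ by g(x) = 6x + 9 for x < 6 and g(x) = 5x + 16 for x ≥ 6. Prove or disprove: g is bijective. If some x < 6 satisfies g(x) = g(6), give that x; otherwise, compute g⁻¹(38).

Both pieces are strictly increasing (slopes 6 and 5), so each is injective on its own interval.
The left piece maps (−∞, 6) onto (−∞, 45); the right piece maps [6, ∞) onto [46, ∞).
The images leave a gap (45 has no preimage), so g is not surjective, hence not bijective.
Because the two images are disjoint, no x < 6 has g(x) = g(6), so we compute g⁻¹(38): 38 lies in (−∞, 45), so solve 6x + 9 = 38: x = (38 − 9)/6 = 29/6.

29/6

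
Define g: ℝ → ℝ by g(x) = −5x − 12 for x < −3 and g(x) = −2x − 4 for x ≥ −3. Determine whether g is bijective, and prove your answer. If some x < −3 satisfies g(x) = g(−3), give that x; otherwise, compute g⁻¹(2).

Both pieces are strictly decreasing (slopes −5 and −2), so each is injective on its own interval.
The left piece maps (−∞, −3) onto (3, ∞); the right piece maps [−3, ∞) onto (−∞, 2].
The images leave a gap (3 has no preimage), so g is not surjective, hence not bijective.
Because the two images are disjoint, no x < −3 has g(x) = g(−3), so we compute g⁻¹(2): 2 lies in (−∞, 2], so solve −2x − 4 = 2: x = (2 + 4)/(−2) = −3.

-3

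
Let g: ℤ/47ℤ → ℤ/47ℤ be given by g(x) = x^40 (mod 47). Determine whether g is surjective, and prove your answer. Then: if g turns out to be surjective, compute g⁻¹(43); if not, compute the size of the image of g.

24

g(23): Repeated squaring mod 47: 23^1 ≡ 23, 23^2 ≡ 23² = 529 ≡ 12, 23^4 ≡ 12² = 144 ≡ 3, 23^8 ≡ 3² = 9, 23^16 ≡ 9² = 81 ≡ 34, 23^32 ≡ 34² = 1156 ≡ 28. Since 40 = 32 + 8, 23^40 ≡ 28·9: 28·9 = 252 ≡ 17. So 23^40 ≡ 17 (mod 47).
g(24): Repeated squaring mod 47: 24^1 ≡ 24, 24^2 ≡ 24² = 576 ≡ 12, 24^4 ≡ 12² = 144 ≡ 3, 24^8 ≡ 3² = 9, 24^16 ≡ 9² = 81 ≡ 34, 24^32 ≡ 34² = 1156 ≡ 28. Since 40 = 32 + 8, 24^40 ≡ 28·9: 28·9 = 252 ≡ 17. So 24^40 ≡ 17 (mod 47).
So g(23) = g(24) = 17 while 23 ≠ 24, thus g is not injective.
A non-injective map from the 47-element set ℤ/47ℤ to itself takes at most 46 distinct values, so it cannot be surjective. So g is not surjective.
Since g is not surjective, we determine |image(g)|. Computing x^40 mod 47 for each x (by repeated squaring, reducing mod 47 at every step), the values g(0), g(1), …, g(46) are: 0, 1, 36, 2, 27, 9, 25, 6, 32, 4, 42, 14, 7, 16, 28, 18, 24, 37, 3, 21, 8, 12, 34, 17, 17, 34, 12, 8, 21, 3, 37, 24, 18, 28, 16, 7, 14, 42, 4, 32, 6, 25, 9, 27, 2, 36, 1.
The distinct values are {0, 1, 2, 3, 4, 6, 7, 8, 9, 12, 14, 16, 17, 18, 21, 24, 25, 27, 28, 32, 34, 36, 37, 42}; there are 24 of them.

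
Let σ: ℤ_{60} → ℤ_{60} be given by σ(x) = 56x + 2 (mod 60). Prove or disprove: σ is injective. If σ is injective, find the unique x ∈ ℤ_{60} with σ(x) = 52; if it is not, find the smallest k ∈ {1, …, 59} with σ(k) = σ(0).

15

We have gcd(56, 60) = 4 > 1. Taking s = 0 and t = 15: σ(0) = 2 and σ(15) = 56·15 + 2 = 842 ≡ 2 (mod 60).
So σ(0) = σ(15) while 0 ≠ 15, so σ is not injective.
Since σ is not injective, we find the least positive k with σ(k) = σ(0): this means 56k ≡ 0 (mod 60), i.e. 60 ∣ 56k. Since gcd(56, 60) = 4, dividing through by 4 this holds exactly when 15 ∣ 14k, and as gcd(14, 15) = 1, exactly when 15 ∣ k.
The smallest positive such k is 15.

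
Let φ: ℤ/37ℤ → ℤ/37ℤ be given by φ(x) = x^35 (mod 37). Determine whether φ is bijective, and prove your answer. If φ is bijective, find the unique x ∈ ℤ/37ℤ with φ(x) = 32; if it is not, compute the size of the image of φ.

Since 37 is prime, the nonzero elements of ℤ/37ℤ form a cyclic group of order 36.
As gcd(35, 36) = 1, raising to the 35th power is a bijection on this group: if u^35 ≡ v^35 then (uv^{−1})^35 = 1, and the only element of order dividing gcd(35, 36) = 1 is 1, so u = v.
With φ(0) = 0 this makes φ injective on all of ℤ/37ℤ, hence bijective (finite equal-size domain and codomain). In particular φ is bijective.
Since φ is bijective, we find the preimage of 32. The inverse of x ↦ x^35 on (ℤ/37ℤ)^× is x ↦ x^35, because 35·35 = 1225 = 34·36 + 1 ≡ 1 (mod 36) and x^{36} = 1 for x ≠ 0 (Fermat). So φ⁻¹(32) = 32^35 mod 37.
Repeated squaring mod 37: 32^1 ≡ 32, 32^2 ≡ 32² = 1024 ≡ 25, 32^4 ≡ 25² = 625 ≡ 33, 32^8 ≡ 33² = 1089 ≡ 16, 32^16 ≡ 16² = 256 ≡ 34, 32^32 ≡ 34² = 1156 ≡ 9. Since 35 = 32 + 2 + 1, 32^35 ≡ 9·25·32: 9·25 = 225 ≡ 3, then 3·32 = 96 ≡ 22. So 32^35 ≡ 22 (mod 37).
Hence φ⁻¹(32) = 22.

22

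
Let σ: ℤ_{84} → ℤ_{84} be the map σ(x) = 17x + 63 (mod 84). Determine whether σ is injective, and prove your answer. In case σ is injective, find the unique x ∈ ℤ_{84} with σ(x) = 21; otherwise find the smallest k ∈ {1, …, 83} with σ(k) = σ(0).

42

By definition, σ is injective when σ(a) = σ(b) forces a = b.
Suppose σ(a) = σ(b) in ℤ_{84}. Then 17a + 63 ≡ 17b + 63 (mod 84), hence 17(a − b) ≡ 0 (mod 84).
Since gcd(17, 84) = 1, 17 is invertible modulo 84, so a − b ≡ 0 (mod 84), i.e. a = b.
Hence σ is injective.
We now compute 17⁻¹ mod 84 explicitly. Euclid's algorithm: 84 = 4·17 + 16, 17 = 1·16 + 1; back-substituting gives 1 = 5·17 − 1·84, so 17⁻¹ ≡ 5 (mod 84).
Since σ is injective, we find σ⁻¹(21): we need 17x ≡ 21 − 63 ≡ 42 (mod 84). Using 17⁻¹ = 5: x ≡ 5·42 = 210 = 2·84 + 42, so x = 42.
Check: σ(42) = 17·42 + 63 = 777 = 9·84 + 21 ≡ 21 (mod 84).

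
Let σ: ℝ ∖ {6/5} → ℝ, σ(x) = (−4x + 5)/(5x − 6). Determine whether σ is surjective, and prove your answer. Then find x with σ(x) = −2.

7/6

If σ(x) = −4/5, cross-multiplying gives 5(−4x + 5) = −4(5x − 6), which simplifies to 25 = 24 — false.  So −4/5 has no preimage and σ is not surjective.
Solving σ(x) = −2: cross-multiplying gives −4x + 5 = −2(5x − 6), which rearranges to 6x = 7, so x = 7/6.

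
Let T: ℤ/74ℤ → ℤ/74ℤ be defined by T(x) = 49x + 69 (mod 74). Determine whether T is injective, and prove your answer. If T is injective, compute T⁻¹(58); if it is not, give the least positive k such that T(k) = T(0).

33

Suppose T(s) = T(t) in ℤ/74ℤ. Then 49s + 69 ≡ 49t + 69 (mod 74), thus 49(s − t) ≡ 0 (mod 74).
Since gcd(49, 74) = 1, 49 is invertible modulo 74, hence s − t ≡ 0 (mod 74), i.e. s = t.
Hence T is injective.
We now compute 49⁻¹ mod 74 explicitly. Euclid's algorithm: 74 = 1·49 + 25, 49 = 1·25 + 24, 25 = 1·24 + 1; back-substituting gives 1 = 71·49 − 47·74, so 49⁻¹ ≡ 71 (mod 74).
Since T is injective, we find T⁻¹(58): we need 49x ≡ 58 − 69 ≡ 63 (mod 74). Using 49⁻¹ = 71: x ≡ 71·63 = 4473 = 60·74 + 33, so x = 33.
Check: T(33) = 49·33 + 69 = 1686 = 22·74 + 58 ≡ 58 (mod 74).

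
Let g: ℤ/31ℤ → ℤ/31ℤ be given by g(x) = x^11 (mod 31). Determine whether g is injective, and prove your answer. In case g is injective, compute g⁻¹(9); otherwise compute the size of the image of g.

14

Since 31 is prime, the nonzero elements of ℤ/31ℤ form a cyclic group of order 30.
As gcd(11, 30) = 1, raising to the 11th power is a bijection on this group: if s^11 ≡ t^11 then (st^{−1})^11 = 1, and the only element of order dividing gcd(11, 30) = 1 is 1, so s = t.
With g(0) = 0 this makes g injective on all of ℤ/31ℤ, hence bijective (finite equal-size domain and codomain). In particular g is injective.
Since g is injective, we find the preimage of 9. The inverse of x ↦ x^11 on (ℤ/31ℤ)^× is x ↦ x^11, because 11·11 = 121 = 4·30 + 1 ≡ 1 (mod 30) and x^{30} = 1 for x ≠ 0 (Fermat). So g⁻¹(9) = 9^11 mod 31.
Repeated squaring mod 31: 9^1 ≡ 9, 9^2 ≡ 9² = 81 ≡ 19, 9^4 ≡ 19² = 361 ≡ 20, 9^8 ≡ 20² = 400 ≡ 28. Since 11 = 8 + 2 + 1, 9^11 ≡ 28·19·9: 28·19 = 532 ≡ 5, then 5·9 = 45 ≡ 14. So 9^11 ≡ 14 (mod 31).
Hence g⁻¹(9) = 14.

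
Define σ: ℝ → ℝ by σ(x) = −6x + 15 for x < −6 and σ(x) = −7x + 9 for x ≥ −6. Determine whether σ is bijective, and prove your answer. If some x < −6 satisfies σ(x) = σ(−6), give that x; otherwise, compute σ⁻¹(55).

-20/3

Both pieces are strictly decreasing (slopes −6 and −7), so each is injective on its own interval.
The left piece maps (−∞, −6) onto (51, ∞); the right piece maps [−6, ∞) onto (−∞, 51].
Since 51 = 51, the images partition ℝ: σ is injective and surjective, hence bijective.
Because the two images are disjoint, no x < −6 has σ(x) = σ(−6), so we compute σ⁻¹(55): 55 lies in (51, ∞), so solve −6x + 15 = 55: x = (55 − 15)/(−6) = −20/3.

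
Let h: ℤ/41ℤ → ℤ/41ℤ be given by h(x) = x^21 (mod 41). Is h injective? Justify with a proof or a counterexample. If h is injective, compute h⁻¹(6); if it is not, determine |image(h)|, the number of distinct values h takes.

Since 41 is prime, the nonzero elements of ℤ/41ℤ form a cyclic group of order 40.
As gcd(21, 40) = 1, raising to the 21st power is a bijection on this group: if u^21 ≡ v^21 then (uv^{−1})^21 = 1, and the only element of order dividing gcd(21, 40) = 1 is 1, so u = v.
With h(0) = 0 this makes h injective on all of ℤ/41ℤ, hence bijective (finite equal-size domain and codomain). In particular h is injective.
Since h is injective, we find the preimage of 6. The inverse of x ↦ x^21 on (ℤ/41ℤ)^× is x ↦ x^21, because 21·21 = 441 = 11·40 + 1 ≡ 1 (mod 40) and x^{40} = 1 for x ≠ 0 (Fermat). So h⁻¹(6) = 6^21 mod 41.
Repeated squaring mod 41: 6^1 ≡ 6, 6^2 ≡ 6² = 36, 6^4 ≡ 36² = 1296 ≡ 25, 6^8 ≡ 25² = 625 ≡ 10, 6^16 ≡ 10² = 100 ≡ 18. Since 21 = 16 + 4 + 1, 6^21 ≡ 18·25·6: 18·25 = 450 ≡ 40, then 40·6 = 240 ≡ 35. So 6^21 ≡ 35 (mod 41).
Hence h⁻¹(6) = 35.

35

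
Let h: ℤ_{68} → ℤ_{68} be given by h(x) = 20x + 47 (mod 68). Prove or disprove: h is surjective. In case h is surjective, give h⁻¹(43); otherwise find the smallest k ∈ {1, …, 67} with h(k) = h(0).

17

By definition, surjectivity means every element of the codomain has a preimage under h.
Since gcd(20, 68) = 4, we have 20x ≡ 0 (mod 4) for all x, so h(x) ≡ 3 (mod 4).
But 0 ≢ 3 (mod 4), so 0 ∈ ℤ_{68} has no preimage. Therefore h is not surjective.
Since h is not surjective, we find the least positive k with h(k) = h(0): this means 20k ≡ 0 (mod 68), i.e. 68 ∣ 20k. Since gcd(20, 68) = 4, dividing through by 4 this holds exactly when 17 ∣ 5k, and as gcd(5, 17) = 1, exactly when 17 ∣ k.
The smallest positive such k is 17.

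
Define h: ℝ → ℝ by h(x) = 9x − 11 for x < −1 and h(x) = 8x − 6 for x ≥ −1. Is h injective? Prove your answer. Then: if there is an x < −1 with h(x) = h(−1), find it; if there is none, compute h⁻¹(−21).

Both pieces are strictly increasing (slopes 9 and 8), so each is injective on its own interval.
The left piece maps (−∞, −1) onto (−∞, −20); the right piece maps [−1, ∞) onto [−14, ∞).
These images are disjoint, so no value is attained by both pieces. Therefore h is injective.
Because the two images are disjoint, no x < −1 has h(x) = h(−1), so we compute h⁻¹(−21): −21 lies in (−∞, −20), so solve 9x − 11 = −21: x = (−21 + 11)/9 = −10/9.

-10/9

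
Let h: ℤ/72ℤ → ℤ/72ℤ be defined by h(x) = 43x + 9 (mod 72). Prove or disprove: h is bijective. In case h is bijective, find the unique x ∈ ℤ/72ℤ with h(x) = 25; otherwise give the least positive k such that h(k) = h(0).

64

By definition, injectivity means: for all x_1, x_2 in the domain, h(x_1) = h(x_2) implies x_1 = x_2.
Suppose h(x_1) = h(x_2) in ℤ/72ℤ. Then 43x_1 + 9 ≡ 43x_2 + 9 (mod 72), thus 43(x_1 − x_2) ≡ 0 (mod 72).
Since gcd(43, 72) = 1, 43 is invertible modulo 72, therefore x_1 − x_2 ≡ 0 (mod 72), i.e. x_1 = x_2.
We now compute 43⁻¹ mod 72 explicitly. Euclid's algorithm: 72 = 1·43 + 29, 43 = 1·29 + 14, 29 = 2·14 + 1; back-substituting gives 1 = 67·43 − 40·72, so 43⁻¹ ≡ 67 (mod 72).
Then y ↦ 67(y − 9) is a two-sided inverse to h, so every y ∈ ℤ/72ℤ has a preimage.
So h is bijective.
Since h is bijective, we find h⁻¹(25): we need 43x ≡ 25 − 9 ≡ 16 (mod 72). Using 43⁻¹ = 67: x ≡ 67·16 = 1072 = 14·72 + 64, so x = 64.
Check: h(64) = 43·64 + 9 = 2761 = 38·72 + 25 ≡ 25 (mod 72).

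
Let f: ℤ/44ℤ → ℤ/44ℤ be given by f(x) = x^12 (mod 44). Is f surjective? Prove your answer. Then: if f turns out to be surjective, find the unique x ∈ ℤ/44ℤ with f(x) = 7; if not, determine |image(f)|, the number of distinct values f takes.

12

f(10): Repeated squaring mod 44: 10^1 ≡ 10, 10^2 ≡ 10² = 100 ≡ 12, 10^4 ≡ 12² = 144 ≡ 12, 10^8 ≡ 12² = 144 ≡ 12. Since 12 = 8 + 4, 10^12 ≡ 12·12: 12·12 = 144 ≡ 12. So 10^12 ≡ 12 (mod 44).
f(12): Repeated squaring mod 44: 12^1 ≡ 12, 12^2 ≡ 12² = 144 ≡ 12, 12^4 ≡ 12² = 144 ≡ 12, 12^8 ≡ 12² = 144 ≡ 12. Since 12 = 8 + 4, 12^12 ≡ 12·12: 12·12 = 144 ≡ 12. So 12^12 ≡ 12 (mod 44).
So f(10) = f(12) = 12 while 10 ≠ 12, therefore f is not injective.
A non-injective map from the 44-element set ℤ/44ℤ to itself takes at most 43 distinct values, so it cannot be surjective. So f is not surjective.
Since f is not surjective, we determine |image(f)|. Computing x^12 mod 44 for each x (by repeated squaring, reducing mod 44 at every step), the values f(0), f(1), …, f(43) are: 0, 1, 4, 9, 16, 25, 36, 5, 20, 37, 12, 33, 12, 37, 20, 5, 36, 25, 16, 9, 4, 1, 0, 1, 4, 9, 16, 25, 36, 5, 20, 37, 12, 33, 12, 37, 20, 5, 36, 25, 16, 9, 4, 1.
The distinct values are {0, 1, 4, 5, 9, 12, 16, 20, 25, 33, 36, 37}; there are 12 of them.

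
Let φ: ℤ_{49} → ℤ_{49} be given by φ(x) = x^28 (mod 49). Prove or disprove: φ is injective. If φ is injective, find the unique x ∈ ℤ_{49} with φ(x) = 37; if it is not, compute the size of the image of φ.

4

φ(3): Repeated squaring mod 49: 3^1 ≡ 3, 3^2 ≡ 3² = 9, 3^4 ≡ 9² = 81 ≡ 32, 3^8 ≡ 32² = 1024 ≡ 44, 3^16 ≡ 44² = 1936 ≡ 25. Since 28 = 16 + 8 + 4, 3^28 ≡ 25·44·32: 25·44 = 1100 ≡ 22, then 22·32 = 704 ≡ 18. So 3^28 ≡ 18 (mod 49).
φ(4): Repeated squaring mod 49: 4^1 ≡ 4, 4^2 ≡ 4² = 16, 4^4 ≡ 16² = 256 ≡ 11, 4^8 ≡ 11² = 121 ≡ 23, 4^16 ≡ 23² = 529 ≡ 39. Since 28 = 16 + 8 + 4, 4^28 ≡ 39·23·11: 39·23 = 897 ≡ 15, then 15·11 = 165 ≡ 18. So 4^28 ≡ 18 (mod 49).
So φ(3) = φ(4) = 18 while 3 ≠ 4, thus φ is not injective.
Since φ is not injective, we determine |image(φ)|. Computing x^28 mod 49 for each x (by repeated squaring, reducing mod 49 at every step), the values φ(0), φ(1), …, φ(48) are: 0, 1, 30, 18, 18, 30, 1, 0, 1, 30, 18, 18, 30, 1, 0, 1, 30, 18, 18, 30, 1, 0, 1, 30, 18, 18, 30, 1, 0, 1, 30, 18, 18, 30, 1, 0, 1, 30, 18, 18, 30, 1, 0, 1, 30, 18, 18, 30, 1.
The distinct values are {0, 1, 18, 30}; there are 4 of them.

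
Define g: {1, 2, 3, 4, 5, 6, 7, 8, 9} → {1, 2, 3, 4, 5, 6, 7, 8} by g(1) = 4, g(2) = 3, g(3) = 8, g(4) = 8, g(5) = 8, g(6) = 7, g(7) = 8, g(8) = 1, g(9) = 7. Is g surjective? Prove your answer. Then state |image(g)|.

No element maps to 2, so g is not surjective.
The image of g is {1, 3, 4, 7, 8}, which has 5 elements.

5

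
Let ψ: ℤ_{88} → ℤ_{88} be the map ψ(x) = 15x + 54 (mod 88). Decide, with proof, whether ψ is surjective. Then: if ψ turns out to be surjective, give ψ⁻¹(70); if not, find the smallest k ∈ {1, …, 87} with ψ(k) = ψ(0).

48

Recall: ψ is surjective if every y in the codomain equals ψ(x) for some x in the domain.
Since gcd(15, 88) = 1, 15 is invertible modulo 88. Euclid's algorithm: 88 = 5·15 + 13, 15 = 1·13 + 2, 13 = 6·2 + 1; back-substituting gives 1 = 47·15 − 8·88, so 15⁻¹ ≡ 47 (mod 88).
For any y ∈ ℤ_{88}, x = 47(y − 54) mod 88 satisfies ψ(x) = 15·47(y − 54) + 54 ≡ y (since 15·47 ≡ 1 mod 88). So every y has a preimage.
So ψ is surjective.
Since ψ is surjective, we find ψ⁻¹(70): we need 15x ≡ 70 − 54 ≡ 16 (mod 88). Using 15⁻¹ = 47: x ≡ 47·16 = 752 = 8·88 + 48, so x = 48.
Check: ψ(48) = 15·48 + 54 = 774 = 8·88 + 70 ≡ 70 (mod 88).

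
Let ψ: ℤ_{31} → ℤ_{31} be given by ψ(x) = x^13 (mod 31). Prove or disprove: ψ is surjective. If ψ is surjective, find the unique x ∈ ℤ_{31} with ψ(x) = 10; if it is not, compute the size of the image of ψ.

Since 31 is prime, the nonzero elements of ℤ_{31} form a cyclic group of order 30.
As gcd(13, 30) = 1, raising to the 13th power is a bijection on this group: if x_1^13 ≡ x_2^13 then (x_1x_2^{−1})^13 = 1, and the only element of order dividing gcd(13, 30) = 1 is 1, so x_1 = x_2.
With ψ(0) = 0 this makes ψ injective on all of ℤ_{31}, hence bijective (finite equal-size domain and codomain). In particular ψ is surjective.
Since ψ is surjective, we find the preimage of 10. The inverse of x ↦ x^13 on (ℤ_{31})^× is x ↦ x^7, because 13·7 = 91 = 3·30 + 1 ≡ 1 (mod 30) and x^{30} = 1 for x ≠ 0 (Fermat). So ψ⁻¹(10) = 10^7 mod 31.
Repeated squaring mod 31: 10^1 ≡ 10, 10^2 ≡ 10² = 100 ≡ 7, 10^4 ≡ 7² = 49 ≡ 18. Since 7 = 4 + 2 + 1, 10^7 ≡ 18·7·10: 18·7 = 126 ≡ 2, then 2·10 = 20. So 10^7 ≡ 20 (mod 31).
Hence ψ⁻¹(10) = 20.

20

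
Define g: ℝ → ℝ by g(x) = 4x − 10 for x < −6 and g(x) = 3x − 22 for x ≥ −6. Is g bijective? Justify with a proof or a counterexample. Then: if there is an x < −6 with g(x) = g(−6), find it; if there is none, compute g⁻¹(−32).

-15/2

Both pieces are strictly increasing (slopes 4 and 3), so each is injective on its own interval.
The left piece maps (−∞, −6) onto (−∞, −34); the right piece maps [−6, ∞) onto [−40, ∞).
These images overlap. In particular g(−6) = −40 (right piece), and solving 4x − 10 = −40 on the left piece gives x = −15/2 < −6.
So g(−15/2) = g(−6) with −15/2 ≠ −6, and g is not injective, hence not bijective. This x = −15/2 is the requested value below −6.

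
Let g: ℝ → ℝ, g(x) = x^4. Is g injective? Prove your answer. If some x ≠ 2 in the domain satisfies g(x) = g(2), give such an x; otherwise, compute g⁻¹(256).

-2

g(2) = 16 = (−2)^4 = g(−2) (since 4 is even), with 2 ≠ −2. So g is not injective.
For the follow-up, such an x exists: taking x = −2 ∈ ℝ gives g(−2) = 16 = g(2) with −2 ≠ 2.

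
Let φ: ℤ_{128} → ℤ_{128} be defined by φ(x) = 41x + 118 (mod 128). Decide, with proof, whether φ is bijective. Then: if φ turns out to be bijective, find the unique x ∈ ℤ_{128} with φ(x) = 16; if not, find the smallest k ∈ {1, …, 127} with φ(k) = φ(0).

10

Recall: φ is injective if φ(a) = φ(b) implies a = b.
Suppose φ(a) = φ(b) in ℤ_{128}. Then 41a + 118 ≡ 41b + 118 (mod 128), therefore 41(a − b) ≡ 0 (mod 128).
Since gcd(41, 128) = 1, 41 is invertible modulo 128, thus a − b ≡ 0 (mod 128), i.e. a = b.
We now compute 41⁻¹ mod 128 explicitly. Euclid's algorithm: 128 = 3·41 + 5, 41 = 8·5 + 1; back-substituting gives 1 = 25·41 − 8·128, so 41⁻¹ ≡ 25 (mod 128).
For any y ∈ ℤ_{128}, x = 25(y − 118) mod 128 satisfies φ(x) = 41·25(y − 118) + 118 ≡ y (since 41·25 ≡ 1 mod 128). So every y has a preimage.
Hence φ is bijective.
Since φ is bijective, we compute φ⁻¹(16): solve 41x + 118 ≡ 16 (mod 128), i.e. 41x ≡ 26 (mod 128).
Multiplying by 41⁻¹ = 25 gives x ≡ 25·26 = 650 = 5·128 + 10 ≡ 10 (mod 128).
Check: φ(10) = 41·10 + 118 = 528 = 4·128 + 16 ≡ 16 (mod 128).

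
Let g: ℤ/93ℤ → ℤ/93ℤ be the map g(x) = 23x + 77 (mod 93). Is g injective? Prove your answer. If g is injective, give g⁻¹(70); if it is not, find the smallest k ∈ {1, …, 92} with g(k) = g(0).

28

By definition, g is injective when g(x_1) = g(x_2) forces x_1 = x_2.
If g(x_1) = g(x_2), then 23x_1 ≡ 23x_2 (mod 93). Because gcd(23, 93) = 1, we may cancel 23 to get x_1 ≡ x_2 (mod 93).
So g is injective.
We now compute 23⁻¹ mod 93 explicitly. Euclid's algorithm: 93 = 4·23 + 1; back-substituting gives 1 = 89·23 − 22·93, so 23⁻¹ ≡ 89 (mod 93).
Since g is injective, we find g⁻¹(70): we need 23x ≡ 70 − 77 ≡ 86 (mod 93). Using 23⁻¹ = 89: x ≡ 89·86 = 7654 = 82·93 + 28, so x = 28.
Check: g(28) = 23·28 + 77 = 721 = 7·93 + 70 ≡ 70 (mod 93).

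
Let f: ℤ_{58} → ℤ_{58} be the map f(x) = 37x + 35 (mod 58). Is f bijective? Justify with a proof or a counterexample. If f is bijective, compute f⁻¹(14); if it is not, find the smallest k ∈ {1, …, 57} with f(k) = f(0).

1

Suppose f(x_1) = f(x_2) in ℤ_{58}. Then 37x_1 + 35 ≡ 37x_2 + 35 (mod 58), thus 37(x_1 − x_2) ≡ 0 (mod 58).
Since gcd(37, 58) = 1, 37 is invertible modulo 58, so x_1 − x_2 ≡ 0 (mod 58), i.e. x_1 = x_2.
We now compute 37⁻¹ mod 58 explicitly. Euclid's algorithm: 58 = 1·37 + 21, 37 = 1·21 + 16, 21 = 1·16 + 5, 16 = 3·5 + 1; back-substituting gives 1 = 11·37 − 7·58, so 37⁻¹ ≡ 11 (mod 58).
For any y ∈ ℤ_{58}, x = 11(y − 35) mod 58 satisfies f(x) = 37·11(y − 35) + 35 ≡ y (since 37·11 ≡ 1 mod 58). So every y has a preimage.
So f is bijective.
Since f is bijective, we find f⁻¹(14): we need 37x ≡ 14 − 35 ≡ 37 (mod 58). Using 37⁻¹ = 11: x ≡ 11·37 = 407 = 7·58 + 1, so x = 1.
Check: f(1) = 37·1 + 35 = 72 = 1·58 + 14 ≡ 14 (mod 58).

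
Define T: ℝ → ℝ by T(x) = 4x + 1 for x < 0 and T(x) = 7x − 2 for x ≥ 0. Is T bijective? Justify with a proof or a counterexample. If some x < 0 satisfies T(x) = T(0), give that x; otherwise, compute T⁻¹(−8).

Both pieces are strictly increasing (slopes 4 and 7), so each is injective on its own interval.
The left piece maps (−∞, 0) onto (−∞, 1); the right piece maps [0, ∞) onto [−2, ∞).
These images overlap. In particular T(0) = −2 (right piece), and solving 4x + 1 = −2 on the left piece gives x = −3/4 < 0.
So T(−3/4) = T(0) with −3/4 ≠ 0, and T is not injective, hence not bijective. This x = −3/4 is the requested value below 0.

-3/4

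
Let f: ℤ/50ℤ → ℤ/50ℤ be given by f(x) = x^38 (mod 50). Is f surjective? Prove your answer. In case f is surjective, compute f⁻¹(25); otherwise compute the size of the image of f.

22

f(0) = 0^38 = 0.
f(10): Repeated squaring mod 50: 10^1 ≡ 10, 10^2 ≡ 10² = 100 ≡ 0, 10^4 ≡ 0² = 0, 10^8 ≡ 0² = 0, 10^16 ≡ 0² = 0, 10^32 ≡ 0² = 0. Since 38 = 32 + 4 + 2, 10^38 ≡ 0·0·0: 0·0 = 0, then 0·0 = 0. So 10^38 ≡ 0 (mod 50).
So f(0) = f(10) = 0 while 0 ≠ 10, hence f is not injective.
A non-injective map from the 50-element set ℤ/50ℤ to itself takes at most 49 distinct values, so it cannot be surjective. So f is not surjective.
Since f is not surjective, we determine |image(f)|. Computing x^38 mod 50 for each x (by repeated squaring, reducing mod 50 at every step), the values f(0), f(1), …, f(49) are: 0, 1, 44, 39, 36, 25, 16, 49, 34, 21, 0, 31, 4, 29, 6, 25, 46, 9, 24, 41, 0, 11, 14, 19, 26, 25, 26, 19, 14, 11, 0, 41, 24, 9, 46, 25, 6, 29, 4, 31, 0, 21, 34, 49, 16, 25, 36, 39, 44, 1.
The distinct values are {0, 1, 4, 6, 9, 11, 14, 16, 19, 21, 24, 25, 26, 29, 31, 34, 36, 39, 41, 44, 46, 49}; there are 22 of them.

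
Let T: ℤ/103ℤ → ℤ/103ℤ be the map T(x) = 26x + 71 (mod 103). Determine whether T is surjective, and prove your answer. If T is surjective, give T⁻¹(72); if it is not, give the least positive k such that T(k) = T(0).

Since gcd(26, 103) = 1, 26 is invertible modulo 103. Euclid's algorithm: 103 = 3·26 + 25, 26 = 1·25 + 1; back-substituting gives 1 = 4·26 − 1·103, so 26⁻¹ ≡ 4 (mod 103).
For any y ∈ ℤ/103ℤ, x = 4(y − 71) mod 103 satisfies T(x) = 26·4(y − 71) + 71 ≡ y (since 26·4 ≡ 1 mod 103). So every y has a preimage.
So T is surjective.
Since T is surjective, we compute T⁻¹(72): solve 26x + 71 ≡ 72 (mod 103), i.e. 26x ≡ 1 (mod 103).
Multiplying by 26⁻¹ = 4 gives x ≡ 4·1 = 4 ≡ 4 (mod 103).
Check: T(4) = 26·4 + 71 = 175 = 1·103 + 72 ≡ 72 (mod 103).

4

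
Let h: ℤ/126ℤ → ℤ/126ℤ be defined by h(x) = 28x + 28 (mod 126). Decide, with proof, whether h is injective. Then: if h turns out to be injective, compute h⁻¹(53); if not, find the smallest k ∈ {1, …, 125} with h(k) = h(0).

9

We have gcd(28, 126) = 14 > 1. Taking a = 0 and b = 9: h(0) = 28 and h(9) = 28·9 + 28 = 280 ≡ 28 (mod 126).
So h(0) = h(9) while 0 ≠ 9, hence h is not injective.
Since h is not injective, we find the least positive k with h(k) = h(0): this means 28k ≡ 0 (mod 126), i.e. 126 ∣ 28k. Since gcd(28, 126) = 14, dividing through by 14 this holds exactly when 9 ∣ 2k, and as gcd(2, 9) = 1, exactly when 9 ∣ k.
The smallest positive such k is 9.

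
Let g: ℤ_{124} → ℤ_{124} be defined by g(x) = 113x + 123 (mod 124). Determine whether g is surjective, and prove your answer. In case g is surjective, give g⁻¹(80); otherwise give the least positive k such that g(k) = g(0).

Recall: surjectivity means every element of the codomain has a preimage under g.
Since gcd(113, 124) = 1, 113 is invertible modulo 124. Euclid's algorithm: 124 = 1·113 + 11, 113 = 10·11 + 3, 11 = 3·3 + 2, 3 = 1·2 + 1; back-substituting gives 1 = 45·113 − 41·124, so 113⁻¹ ≡ 45 (mod 124).
Then y ↦ 45(y − 123) is a two-sided inverse to g, so every y ∈ ℤ_{124} has a preimage.
Therefore g is surjective.
Since g is surjective, we find g⁻¹(80): we need 113x ≡ 80 − 123 ≡ 81 (mod 124). Using 113⁻¹ = 45: x ≡ 45·81 = 3645 = 29·124 + 49, so x = 49.
Check: g(49) = 113·49 + 123 = 5660 = 45·124 + 80 ≡ 80 (mod 124).

49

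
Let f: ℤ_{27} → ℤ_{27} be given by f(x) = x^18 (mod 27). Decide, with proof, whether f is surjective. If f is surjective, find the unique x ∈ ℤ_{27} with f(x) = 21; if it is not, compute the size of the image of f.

2

f(1) = 1^18 = 1.
f(2): Repeated squaring mod 27: 2^1 ≡ 2, 2^2 ≡ 2² = 4, 2^4 ≡ 4² = 16, 2^8 ≡ 16² = 256 ≡ 13, 2^16 ≡ 13² = 169 ≡ 7. Since 18 = 16 + 2, 2^18 ≡ 7·4: 7·4 = 28 ≡ 1. So 2^18 ≡ 1 (mod 27).
So f(1) = f(2) = 1 while 1 ≠ 2, so f is not injective.
A non-injective map from the 27-element set ℤ_{27} to itself takes at most 26 distinct values, so it cannot be surjective. So f is not surjective.
Since f is not surjective, we determine |image(f)|. Computing x^18 mod 27 for each x (by repeated squaring, reducing mod 27 at every step), the values f(0), f(1), …, f(26) are: 0, 1, 1, 0, 1, 1, 0, 1, 1, 0, 1, 1, 0, 1, 1, 0, 1, 1, 0, 1, 1, 0, 1, 1, 0, 1, 1.
The distinct values are {0, 1}; there are 2 of them.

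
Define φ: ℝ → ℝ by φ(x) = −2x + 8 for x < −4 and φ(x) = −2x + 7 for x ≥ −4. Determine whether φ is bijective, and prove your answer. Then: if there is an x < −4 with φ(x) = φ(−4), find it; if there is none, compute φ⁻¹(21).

-13/2

Both pieces are strictly decreasing (slopes −2 and −2), so each is injective on its own interval.
The left piece maps (−∞, −4) onto (16, ∞); the right piece maps [−4, ∞) onto (−∞, 15].
The images leave a gap (16 has no preimage), so φ is not surjective, hence not bijective.
Because the two images are disjoint, no x < −4 has φ(x) = φ(−4), so we compute φ⁻¹(21): 21 lies in (16, ∞), so solve −2x + 8 = 21: x = (21 − 8)/(−2) = −13/2.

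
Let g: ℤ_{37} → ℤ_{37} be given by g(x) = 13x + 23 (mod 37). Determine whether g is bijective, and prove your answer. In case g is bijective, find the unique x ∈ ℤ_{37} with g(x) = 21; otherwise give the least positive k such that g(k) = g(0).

If g(x_1) = g(x_2), then 13x_1 ≡ 13x_2 (mod 37). Because gcd(13, 37) = 1, we may cancel 13 to get x_1 ≡ x_2 (mod 37).
We now compute 13⁻¹ mod 37 explicitly. Euclid's algorithm: 37 = 2·13 + 11, 13 = 1·11 + 2, 11 = 5·2 + 1; back-substituting gives 1 = 20·13 − 7·37, so 13⁻¹ ≡ 20 (mod 37).
Then y ↦ 20(y − 23) is a two-sided inverse to g, so every y ∈ ℤ_{37} has a preimage.
Hence g is bijective.
Since g is bijective, we find g⁻¹(21): we need 13x ≡ 21 − 23 ≡ 35 (mod 37). Using 13⁻¹ = 20: x ≡ 20·35 = 700 = 18·37 + 34, so x = 34.
Check: g(34) = 13·34 + 23 = 465 = 12·37 + 21 ≡ 21 (mod 37).

34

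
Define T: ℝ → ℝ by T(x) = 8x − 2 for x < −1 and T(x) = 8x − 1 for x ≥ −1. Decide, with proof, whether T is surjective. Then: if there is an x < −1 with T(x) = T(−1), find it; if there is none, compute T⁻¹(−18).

Both pieces are strictly increasing (slopes 8 and 8), so each is injective on its own interval.
The left piece maps (−∞, −1) onto (−∞, −10); the right piece maps [−1, ∞) onto [−9, ∞).
The union (−∞, −10) ∪ [−9, ∞) omits the interval between −10 and −9; in particular −10 has no preimage. So T is not surjective.
Because the two images are disjoint, no x < −1 has T(x) = T(−1), so we compute T⁻¹(−18): −18 lies in (−∞, −10), so solve 8x − 2 = −18: x = (−18 + 2)/8 = −2.

-2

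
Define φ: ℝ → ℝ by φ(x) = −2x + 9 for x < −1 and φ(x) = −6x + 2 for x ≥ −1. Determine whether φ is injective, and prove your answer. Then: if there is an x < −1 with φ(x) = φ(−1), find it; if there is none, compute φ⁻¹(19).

Both pieces are strictly decreasing (slopes −2 and −6), so each is injective on its own interval.
The left piece maps (−∞, −1) onto (11, ∞); the right piece maps [−1, ∞) onto (−∞, 8].
These images are disjoint, so no value is attained by both pieces. Thus φ is injective.
Because the two images are disjoint, no x < −1 has φ(x) = φ(−1), so we compute φ⁻¹(19): 19 lies in (11, ∞), so solve −2x + 9 = 19: x = (19 − 9)/(−2) = −5.

-5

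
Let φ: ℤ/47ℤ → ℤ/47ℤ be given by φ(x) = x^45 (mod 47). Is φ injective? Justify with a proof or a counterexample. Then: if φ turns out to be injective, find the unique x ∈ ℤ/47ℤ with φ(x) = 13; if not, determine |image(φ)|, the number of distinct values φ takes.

29

Since 47 is prime, the nonzero elements of ℤ/47ℤ form a cyclic group of order 46.
As gcd(45, 46) = 1, raising to the 45th power is a bijection on this group: if s^45 ≡ t^45 then (st^{−1})^45 = 1, and the only element of order dividing gcd(45, 46) = 1 is 1, so s = t.
With φ(0) = 0 this makes φ injective on all of ℤ/47ℤ, hence bijective (finite equal-size domain and codomain). In particular φ is injective.
Since φ is injective, we find the preimage of 13. The inverse of x ↦ x^45 on (ℤ/47ℤ)^× is x ↦ x^45, because 45·45 = 2025 = 44·46 + 1 ≡ 1 (mod 46) and x^{46} = 1 for x ≠ 0 (Fermat). So φ⁻¹(13) = 13^45 mod 47.
Repeated squaring mod 47: 13^1 ≡ 13, 13^2 ≡ 13² = 169 ≡ 28, 13^4 ≡ 28² = 784 ≡ 32, 13^8 ≡ 32² = 1024 ≡ 37, 13^16 ≡ 37² = 1369 ≡ 6, 13^32 ≡ 6² = 36. Since 45 = 32 + 8 + 4 + 1, 13^45 ≡ 36·37·32·13: 36·37 = 1332 ≡ 16, then 16·32 = 512 ≡ 42, then 42·13 = 546 ≡ 29. So 13^45 ≡ 29 (mod 47).
Hence φ⁻¹(13) = 29.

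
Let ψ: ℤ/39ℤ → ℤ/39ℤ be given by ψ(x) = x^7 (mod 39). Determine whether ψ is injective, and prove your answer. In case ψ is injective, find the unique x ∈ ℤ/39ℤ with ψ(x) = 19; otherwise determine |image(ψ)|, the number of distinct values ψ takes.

Computing x^7 mod 39 for each x (by repeated squaring, reducing mod 39 at every step), the values ψ(0), ψ(1), …, ψ(38) are: 0, 1, 11, 3, 4, 8, 33, 19, 5, 9, 10, 2, 12, 13, 14, 24, 16, 17, 21, 7, 32, 18, 22, 23, 15, 25, 26, 27, 37, 29, 30, 34, 20, 6, 31, 35, 36, 28, 38.
Every element of ℤ/39ℤ appears exactly once in this list, so ψ is a bijection, and in particular injective.
Since ψ is injective, we read off the preimage of 19 from the same table: ψ(7) = 19, so ψ⁻¹(19) = 7.

7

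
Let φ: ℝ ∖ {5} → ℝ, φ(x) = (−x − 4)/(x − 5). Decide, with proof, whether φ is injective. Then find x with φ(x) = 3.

11/4

Suppose φ(s) = φ(t). Cross-multiplying: (−s − 4)(t − 5) = (−t − 4)(s − 5).
Expanding both sides and cancelling the symmetric terms leaves 9·(s − t) = 0. Since 9 ≠ 0, s = t. Therefore φ is injective.
Solving φ(x) = 3: cross-multiplying gives −x − 4 = 3(x − 5), which rearranges to −4x = −11, so x = 11/4.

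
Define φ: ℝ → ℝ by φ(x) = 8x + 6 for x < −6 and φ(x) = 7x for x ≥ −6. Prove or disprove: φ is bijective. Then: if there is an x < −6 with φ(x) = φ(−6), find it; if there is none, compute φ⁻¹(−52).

-29/4

Both pieces are strictly increasing (slopes 8 and 7), so each is injective on its own interval.
The left piece maps (−∞, −6) onto (−∞, −42); the right piece maps [−6, ∞) onto [−42, ∞).
Since −42 = −42, the images partition ℝ: φ is injective and surjective, hence bijective.
Because the two images are disjoint, no x < −6 has φ(x) = φ(−6), so we compute φ⁻¹(−52): −52 lies in (−∞, −42), so solve 8x + 6 = −52: x = (−52 − 6)/8 = −29/4.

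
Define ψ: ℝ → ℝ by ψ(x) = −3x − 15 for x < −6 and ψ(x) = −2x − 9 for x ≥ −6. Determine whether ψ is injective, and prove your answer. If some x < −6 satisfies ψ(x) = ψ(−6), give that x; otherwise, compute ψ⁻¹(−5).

Both pieces are strictly decreasing (slopes −3 and −2), so each is injective on its own interval.
The left piece maps (−∞, −6) onto (3, ∞); the right piece maps [−6, ∞) onto (−∞, 3].
These images are disjoint, so no value is attained by both pieces. Thus ψ is injective.
Because the two images are disjoint, no x < −6 has ψ(x) = ψ(−6), so we compute ψ⁻¹(−5): −5 lies in (−∞, 3], so solve −2x − 9 = −5: x = (−5 + 9)/(−2) = −2.

-2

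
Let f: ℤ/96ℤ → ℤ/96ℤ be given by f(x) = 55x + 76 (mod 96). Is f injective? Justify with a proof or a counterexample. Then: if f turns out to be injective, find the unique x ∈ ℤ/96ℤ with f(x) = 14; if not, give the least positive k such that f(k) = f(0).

By definition, f is injective if f(u) = f(v) implies u = v.
Suppose f(u) = f(v) in ℤ/96ℤ. Then 55u + 76 ≡ 55v + 76 (mod 96), thus 55(u − v) ≡ 0 (mod 96).
Since gcd(55, 96) = 1, 55 is invertible modulo 96, hence u − v ≡ 0 (mod 96), i.e. u = v.
So f is injective.
We now compute 55⁻¹ mod 96 explicitly. Euclid's algorithm: 96 = 1·55 + 41, 55 = 1·41 + 14, 41 = 2·14 + 13, 14 = 1·13 + 1; back-substituting gives 1 = 7·55 − 4·96, so 55⁻¹ ≡ 7 (mod 96).
Since f is injective, we find f⁻¹(14): we need 55x ≡ 14 − 76 ≡ 34 (mod 96). Using 55⁻¹ = 7: x ≡ 7·34 = 238 = 2·96 + 46, so x = 46.
Check: f(46) = 55·46 + 76 = 2606 = 27·96 + 14 ≡ 14 (mod 96).

46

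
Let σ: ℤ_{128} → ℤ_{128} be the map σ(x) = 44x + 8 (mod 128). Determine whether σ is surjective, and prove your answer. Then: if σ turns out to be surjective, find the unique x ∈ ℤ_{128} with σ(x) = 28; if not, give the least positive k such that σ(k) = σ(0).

Since gcd(44, 128) = 4, we have 44x ≡ 0 (mod 4) for all x, so σ(x) ≡ 0 (mod 4).
But 1 ≢ 0 (mod 4), so 1 ∈ ℤ_{128} has no preimage. Hence σ is not surjective.
Since σ is not surjective, we find the least positive k with σ(k) = σ(0): this means 44k ≡ 0 (mod 128), i.e. 128 ∣ 44k. Since gcd(44, 128) = 4, dividing through by 4 this holds exactly when 32 ∣ 11k, and as gcd(11, 32) = 1, exactly when 32 ∣ k.
The smallest positive such k is 32.

32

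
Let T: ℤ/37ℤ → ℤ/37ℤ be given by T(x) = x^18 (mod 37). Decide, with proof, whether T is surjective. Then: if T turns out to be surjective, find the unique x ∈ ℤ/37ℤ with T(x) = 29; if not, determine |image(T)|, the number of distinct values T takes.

3

T(1) = 1^18 = 1.
T(3): Repeated squaring mod 37: 3^1 ≡ 3, 3^2 ≡ 3² = 9, 3^4 ≡ 9² = 81 ≡ 7, 3^8 ≡ 7² = 49 ≡ 12, 3^16 ≡ 12² = 144 ≡ 33. Since 18 = 16 + 2, 3^18 ≡ 33·9: 33·9 = 297 ≡ 1. So 3^18 ≡ 1 (mod 37).
So T(1) = T(3) = 1 while 1 ≠ 3, thus T is not injective.
A non-injective map from the 37-element set ℤ/37ℤ to itself takes at most 36 distinct values, so it cannot be surjective. Hence T is not surjective.
Since T is not surjective, we determine |image(T)|. Computing x^18 mod 37 for each x (by repeated squaring, reducing mod 37 at every step), the values T(0), T(1), …, T(36) are: 0, 1, 36, 1, 1, 36, 36, 1, 36, 1, 1, 1, 1, 36, 36, 36, 1, 36, 36, 36, 36, 1, 36, 36, 36, 1, 1, 1, 1, 36, 1, 36, 36, 1, 1, 36, 1.
The distinct values are {0, 1, 36}; there are 3 of them.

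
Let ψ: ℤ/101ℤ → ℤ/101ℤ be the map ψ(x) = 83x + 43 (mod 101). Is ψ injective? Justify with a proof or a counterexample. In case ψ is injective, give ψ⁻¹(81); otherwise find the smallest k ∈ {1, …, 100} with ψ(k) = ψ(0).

54

Recall that injectivity means: for all u, v in the domain, ψ(u) = ψ(v) implies u = v.
Suppose ψ(u) = ψ(v) in ℤ/101ℤ. Then 83u + 43 ≡ 83v + 43 (mod 101), thus 83(u − v) ≡ 0 (mod 101).
Since gcd(83, 101) = 1, 83 is invertible modulo 101, therefore u − v ≡ 0 (mod 101), i.e. u = v.
Thus ψ is injective.
We now compute 83⁻¹ mod 101 explicitly. Euclid's algorithm: 101 = 1·83 + 18, 83 = 4·18 + 11, 18 = 1·11 + 7, 11 = 1·7 + 4, 7 = 1·4 + 3, 4 = 1·3 + 1; back-substituting gives 1 = 28·83 − 23·101, so 83⁻¹ ≡ 28 (mod 101).
Since ψ is injective, we compute ψ⁻¹(81): solve 83x + 43 ≡ 81 (mod 101), i.e. 83x ≡ 38 (mod 101).
Multiplying by 83⁻¹ = 28 gives x ≡ 28·38 = 1064 = 10·101 + 54 ≡ 54 (mod 101).
Check: ψ(54) = 83·54 + 43 = 4525 = 44·101 + 81 ≡ 81 (mod 101).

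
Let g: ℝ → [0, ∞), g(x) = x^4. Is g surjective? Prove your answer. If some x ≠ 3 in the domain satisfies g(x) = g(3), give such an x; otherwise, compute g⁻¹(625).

For any y ∈ [0, ∞), x = y^{1/4} ∈ ℝ satisfies x^4 = y, so g is surjective.
For the follow-up, such an x exists: taking x = −3 ∈ ℝ gives g(−3) = 81 = g(3) with −3 ≠ 3.

-3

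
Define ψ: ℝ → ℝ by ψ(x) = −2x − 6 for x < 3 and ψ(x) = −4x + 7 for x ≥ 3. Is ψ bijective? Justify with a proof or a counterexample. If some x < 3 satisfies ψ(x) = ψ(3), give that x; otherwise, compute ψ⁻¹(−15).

-1/2

Both pieces are strictly decreasing (slopes −2 and −4), so each is injective on its own interval.
The left piece maps (−∞, 3) onto (−12, ∞); the right piece maps [3, ∞) onto (−∞, −5].
These images overlap. In particular ψ(3) = −5 (right piece), and solving −2x − 6 = −5 on the left piece gives x = −1/2 < 3.
So ψ(−1/2) = ψ(3) with −1/2 ≠ 3, and ψ is not injective, hence not bijective. This x = −1/2 is the requested value below 3.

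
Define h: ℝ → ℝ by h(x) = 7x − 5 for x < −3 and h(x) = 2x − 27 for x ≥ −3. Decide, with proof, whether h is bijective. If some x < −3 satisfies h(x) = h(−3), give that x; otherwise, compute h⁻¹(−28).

Both pieces are strictly increasing (slopes 7 and 2), so each is injective on its own interval.
The left piece maps (−∞, −3) onto (−∞, −26); the right piece maps [−3, ∞) onto [−33, ∞).
These images overlap. In particular h(−3) = −33 (right piece), and solving 7x − 5 = −33 on the left piece gives x = −4 < −3.
So h(−4) = h(−3) with −4 ≠ −3, and h is not injective, hence not bijective. This x = −4 is the requested value below −3.

-4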